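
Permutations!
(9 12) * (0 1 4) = (0 1 4)(9 12) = [1, 4, 2, 3, 0, 5, 6, 7, 8, 12, 10, 11, 9]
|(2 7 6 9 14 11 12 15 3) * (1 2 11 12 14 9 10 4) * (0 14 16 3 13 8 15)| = |(0 14 12)(1 2 7 6 10 4)(3 11 16)(8 15 13)| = 6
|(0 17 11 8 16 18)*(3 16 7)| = 8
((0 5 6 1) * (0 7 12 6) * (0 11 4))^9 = ((0 5 11 4)(1 7 12 6))^9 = (0 5 11 4)(1 7 12 6)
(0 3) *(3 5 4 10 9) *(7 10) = (0 5 4 7 10 9 3) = [5, 1, 2, 0, 7, 4, 6, 10, 8, 3, 9]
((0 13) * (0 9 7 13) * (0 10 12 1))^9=(13)(0 10 12 1)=((0 10 12 1)(7 13 9))^9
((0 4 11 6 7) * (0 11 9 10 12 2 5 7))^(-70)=(12)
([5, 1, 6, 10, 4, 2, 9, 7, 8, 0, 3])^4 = (10)(0 9 6 2 5)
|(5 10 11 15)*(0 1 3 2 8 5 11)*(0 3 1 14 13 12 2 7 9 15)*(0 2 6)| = 45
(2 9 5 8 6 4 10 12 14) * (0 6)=(0 6 4 10 12 14 2 9 5 8)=[6, 1, 9, 3, 10, 8, 4, 7, 0, 5, 12, 11, 14, 13, 2]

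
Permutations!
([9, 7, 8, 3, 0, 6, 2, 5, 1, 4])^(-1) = [4, 8, 6, 3, 9, 7, 5, 1, 2, 0]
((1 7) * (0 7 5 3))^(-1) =((0 7 1 5 3))^(-1) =(0 3 5 1 7)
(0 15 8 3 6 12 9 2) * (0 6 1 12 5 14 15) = [0, 12, 6, 1, 4, 14, 5, 7, 3, 2, 10, 11, 9, 13, 15, 8] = (1 12 9 2 6 5 14 15 8 3)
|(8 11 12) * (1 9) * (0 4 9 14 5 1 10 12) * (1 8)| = 10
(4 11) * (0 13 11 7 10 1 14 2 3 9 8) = [13, 14, 3, 9, 7, 5, 6, 10, 0, 8, 1, 4, 12, 11, 2] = (0 13 11 4 7 10 1 14 2 3 9 8)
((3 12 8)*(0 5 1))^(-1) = ((0 5 1)(3 12 8))^(-1) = (0 1 5)(3 8 12)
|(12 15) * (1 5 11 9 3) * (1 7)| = 6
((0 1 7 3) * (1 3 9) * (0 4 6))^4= ((0 3 4 6)(1 7 9))^4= (1 7 9)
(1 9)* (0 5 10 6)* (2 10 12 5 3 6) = (0 3 6)(1 9)(2 10)(5 12) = [3, 9, 10, 6, 4, 12, 0, 7, 8, 1, 2, 11, 5]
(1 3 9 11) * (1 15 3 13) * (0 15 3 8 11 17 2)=[15, 13, 0, 9, 4, 5, 6, 7, 11, 17, 10, 3, 12, 1, 14, 8, 16, 2]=(0 15 8 11 3 9 17 2)(1 13)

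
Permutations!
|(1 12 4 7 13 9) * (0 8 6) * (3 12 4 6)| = 5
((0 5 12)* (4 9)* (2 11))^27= (12)(2 11)(4 9)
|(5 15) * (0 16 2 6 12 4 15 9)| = |(0 16 2 6 12 4 15 5 9)| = 9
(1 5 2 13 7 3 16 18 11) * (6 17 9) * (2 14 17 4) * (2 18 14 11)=(1 5 11)(2 13 7 3 16 14 17 9 6 4 18)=[0, 5, 13, 16, 18, 11, 4, 3, 8, 6, 10, 1, 12, 7, 17, 15, 14, 9, 2]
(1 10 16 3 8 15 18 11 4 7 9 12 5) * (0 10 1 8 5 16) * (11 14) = (0 10)(3 5 8 15 18 14 11 4 7 9 12 16) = [10, 1, 2, 5, 7, 8, 6, 9, 15, 12, 0, 4, 16, 13, 11, 18, 3, 17, 14]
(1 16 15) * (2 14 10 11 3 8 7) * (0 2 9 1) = (0 2 14 10 11 3 8 7 9 1 16 15) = [2, 16, 14, 8, 4, 5, 6, 9, 7, 1, 11, 3, 12, 13, 10, 0, 15]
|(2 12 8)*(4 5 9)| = |(2 12 8)(4 5 9)| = 3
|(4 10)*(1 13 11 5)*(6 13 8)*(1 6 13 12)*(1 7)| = |(1 8 13 11 5 6 12 7)(4 10)| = 8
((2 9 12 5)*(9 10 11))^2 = (2 11 12)(5 10 9)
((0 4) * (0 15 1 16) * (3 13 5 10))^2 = (0 15 16 4 1)(3 5)(10 13)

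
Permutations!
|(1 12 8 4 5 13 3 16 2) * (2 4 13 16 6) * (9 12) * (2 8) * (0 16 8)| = |(0 16 4 5 8 13 3 6)(1 9 12 2)| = 8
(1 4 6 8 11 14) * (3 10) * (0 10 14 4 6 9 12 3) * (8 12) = (0 10)(1 6 12 3 14)(4 9 8 11) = [10, 6, 2, 14, 9, 5, 12, 7, 11, 8, 0, 4, 3, 13, 1]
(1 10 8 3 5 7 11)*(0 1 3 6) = [1, 10, 2, 5, 4, 7, 0, 11, 6, 9, 8, 3] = (0 1 10 8 6)(3 5 7 11)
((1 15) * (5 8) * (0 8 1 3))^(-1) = ((0 8 5 1 15 3))^(-1) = (0 3 15 1 5 8)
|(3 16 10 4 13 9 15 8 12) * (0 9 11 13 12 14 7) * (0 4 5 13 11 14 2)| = 45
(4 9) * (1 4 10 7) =(1 4 9 10 7) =[0, 4, 2, 3, 9, 5, 6, 1, 8, 10, 7]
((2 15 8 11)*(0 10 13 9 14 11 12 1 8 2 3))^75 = (0 11 9 10 3 14 13)(2 15)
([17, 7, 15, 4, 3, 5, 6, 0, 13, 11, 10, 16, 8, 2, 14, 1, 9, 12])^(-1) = [7, 15, 13, 4, 3, 5, 6, 1, 12, 16, 10, 9, 17, 8, 14, 2, 11, 0]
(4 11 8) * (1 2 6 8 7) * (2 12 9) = [0, 12, 6, 3, 11, 5, 8, 1, 4, 2, 10, 7, 9] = (1 12 9 2 6 8 4 11 7)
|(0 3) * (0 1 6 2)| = |(0 3 1 6 2)| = 5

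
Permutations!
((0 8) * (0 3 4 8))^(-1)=((3 4 8))^(-1)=(3 8 4)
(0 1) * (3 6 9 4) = (0 1)(3 6 9 4) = [1, 0, 2, 6, 3, 5, 9, 7, 8, 4]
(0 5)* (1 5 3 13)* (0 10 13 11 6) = (0 3 11 6)(1 5 10 13) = [3, 5, 2, 11, 4, 10, 0, 7, 8, 9, 13, 6, 12, 1]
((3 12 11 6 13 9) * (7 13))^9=((3 12 11 6 7 13 9))^9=(3 11 7 9 12 6 13)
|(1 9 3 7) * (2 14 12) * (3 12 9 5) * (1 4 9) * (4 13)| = |(1 5 3 7 13 4 9 12 2 14)| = 10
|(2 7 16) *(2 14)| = |(2 7 16 14)| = 4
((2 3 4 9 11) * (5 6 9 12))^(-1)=((2 3 4 12 5 6 9 11))^(-1)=(2 11 9 6 5 12 4 3)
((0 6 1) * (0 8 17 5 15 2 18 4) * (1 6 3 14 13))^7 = ((0 3 14 13 1 8 17 5 15 2 18 4))^7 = (0 5 14 2 1 4 17 3 15 13 18 8)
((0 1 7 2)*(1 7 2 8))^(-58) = (0 8 2 7 1)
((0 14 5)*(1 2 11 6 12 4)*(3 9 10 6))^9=(14)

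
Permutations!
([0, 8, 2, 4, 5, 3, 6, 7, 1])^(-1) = [0, 8, 2, 5, 3, 4, 6, 7, 1]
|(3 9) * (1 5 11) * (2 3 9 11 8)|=6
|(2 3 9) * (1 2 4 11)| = 6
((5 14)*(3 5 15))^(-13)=((3 5 14 15))^(-13)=(3 15 14 5)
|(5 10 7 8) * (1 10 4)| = 6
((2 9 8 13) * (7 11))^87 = ((2 9 8 13)(7 11))^87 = (2 13 8 9)(7 11)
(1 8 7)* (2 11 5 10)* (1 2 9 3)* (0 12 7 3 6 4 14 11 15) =(0 12 7 2 15)(1 8 3)(4 14 11 5 10 9 6) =[12, 8, 15, 1, 14, 10, 4, 2, 3, 6, 9, 5, 7, 13, 11, 0]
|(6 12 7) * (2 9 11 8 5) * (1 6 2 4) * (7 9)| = 8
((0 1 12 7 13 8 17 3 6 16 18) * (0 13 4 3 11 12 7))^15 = ((0 1 7 4 3 6 16 18 13 8 17 11 12))^15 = (0 7 3 16 13 17 12 1 4 6 18 8 11)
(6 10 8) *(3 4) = (3 4)(6 10 8) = [0, 1, 2, 4, 3, 5, 10, 7, 6, 9, 8]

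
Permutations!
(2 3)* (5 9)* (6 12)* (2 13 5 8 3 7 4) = (2 7 4)(3 13 5 9 8)(6 12) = [0, 1, 7, 13, 2, 9, 12, 4, 3, 8, 10, 11, 6, 5]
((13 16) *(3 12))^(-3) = ((3 12)(13 16))^(-3) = (3 12)(13 16)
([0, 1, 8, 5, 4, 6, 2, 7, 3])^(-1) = (2 6 5 3 8)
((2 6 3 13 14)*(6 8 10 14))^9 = (2 8 10 14)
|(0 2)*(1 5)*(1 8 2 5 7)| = 4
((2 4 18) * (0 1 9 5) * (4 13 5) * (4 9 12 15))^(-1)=((0 1 12 15 4 18 2 13 5))^(-1)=(0 5 13 2 18 4 15 12 1)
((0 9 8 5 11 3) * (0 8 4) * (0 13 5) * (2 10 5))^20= (13)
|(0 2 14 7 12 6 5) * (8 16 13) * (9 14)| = |(0 2 9 14 7 12 6 5)(8 16 13)| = 24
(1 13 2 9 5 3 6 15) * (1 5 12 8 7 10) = (1 13 2 9 12 8 7 10)(3 6 15 5) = [0, 13, 9, 6, 4, 3, 15, 10, 7, 12, 1, 11, 8, 2, 14, 5]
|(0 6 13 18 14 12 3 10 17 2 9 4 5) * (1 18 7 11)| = 16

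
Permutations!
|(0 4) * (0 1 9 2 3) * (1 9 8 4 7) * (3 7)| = |(0 3)(1 8 4 9 2 7)| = 6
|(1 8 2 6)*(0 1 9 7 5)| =8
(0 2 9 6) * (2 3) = [3, 1, 9, 2, 4, 5, 0, 7, 8, 6] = (0 3 2 9 6)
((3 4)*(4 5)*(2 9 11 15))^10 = (2 11)(3 5 4)(9 15)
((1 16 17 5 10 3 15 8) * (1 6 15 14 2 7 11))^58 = ((1 16 17 5 10 3 14 2 7 11)(6 15 8))^58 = (1 7 14 10 17)(2 3 5 16 11)(6 15 8)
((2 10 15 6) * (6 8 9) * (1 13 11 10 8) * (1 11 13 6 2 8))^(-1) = (1 2 9 8 6)(10 11 15)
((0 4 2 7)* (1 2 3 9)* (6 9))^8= (9)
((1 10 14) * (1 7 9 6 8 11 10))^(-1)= ((6 8 11 10 14 7 9))^(-1)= (6 9 7 14 10 11 8)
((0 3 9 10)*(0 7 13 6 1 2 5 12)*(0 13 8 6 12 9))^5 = ((0 3)(1 2 5 9 10 7 8 6)(12 13))^5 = (0 3)(1 7 5 6 10 2 8 9)(12 13)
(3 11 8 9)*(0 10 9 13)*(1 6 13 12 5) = [10, 6, 2, 11, 4, 1, 13, 7, 12, 3, 9, 8, 5, 0] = (0 10 9 3 11 8 12 5 1 6 13)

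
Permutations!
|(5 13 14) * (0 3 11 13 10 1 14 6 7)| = |(0 3 11 13 6 7)(1 14 5 10)| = 12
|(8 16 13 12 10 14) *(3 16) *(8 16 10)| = 7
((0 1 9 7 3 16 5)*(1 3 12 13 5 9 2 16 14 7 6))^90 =(16)(0 5 13 12 7 14 3)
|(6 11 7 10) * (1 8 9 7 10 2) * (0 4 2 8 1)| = |(0 4 2)(6 11 10)(7 8 9)| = 3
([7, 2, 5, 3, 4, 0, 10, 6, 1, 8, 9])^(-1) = [5, 8, 1, 3, 4, 2, 7, 0, 9, 10, 6]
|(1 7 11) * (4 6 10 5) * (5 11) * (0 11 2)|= |(0 11 1 7 5 4 6 10 2)|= 9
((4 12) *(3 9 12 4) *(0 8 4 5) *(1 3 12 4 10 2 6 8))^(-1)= (12)(0 5 4 9 3 1)(2 10 8 6)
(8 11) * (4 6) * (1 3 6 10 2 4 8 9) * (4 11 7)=[0, 3, 11, 6, 10, 5, 8, 4, 7, 1, 2, 9]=(1 3 6 8 7 4 10 2 11 9)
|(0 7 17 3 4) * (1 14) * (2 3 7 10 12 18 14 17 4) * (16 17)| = 10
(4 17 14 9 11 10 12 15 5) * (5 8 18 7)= (4 17 14 9 11 10 12 15 8 18 7 5)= [0, 1, 2, 3, 17, 4, 6, 5, 18, 11, 12, 10, 15, 13, 9, 8, 16, 14, 7]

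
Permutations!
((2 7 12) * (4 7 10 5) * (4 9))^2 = ((2 10 5 9 4 7 12))^2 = (2 5 4 12 10 9 7)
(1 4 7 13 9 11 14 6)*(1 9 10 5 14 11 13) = [0, 4, 2, 3, 7, 14, 9, 1, 8, 13, 5, 11, 12, 10, 6] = (1 4 7)(5 14 6 9 13 10)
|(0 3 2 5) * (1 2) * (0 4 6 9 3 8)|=14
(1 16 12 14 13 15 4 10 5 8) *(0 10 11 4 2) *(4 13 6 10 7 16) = (0 7 16 12 14 6 10 5 8 1 4 11 13 15 2) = [7, 4, 0, 3, 11, 8, 10, 16, 1, 9, 5, 13, 14, 15, 6, 2, 12]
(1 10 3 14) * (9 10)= [0, 9, 2, 14, 4, 5, 6, 7, 8, 10, 3, 11, 12, 13, 1]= (1 9 10 3 14)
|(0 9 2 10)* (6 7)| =4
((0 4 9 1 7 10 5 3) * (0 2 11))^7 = (0 3 7 4 2 10 9 11 5 1) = ((0 4 9 1 7 10 5 3 2 11))^7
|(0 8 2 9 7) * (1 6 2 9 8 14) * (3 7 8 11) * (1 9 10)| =11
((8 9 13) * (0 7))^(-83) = ((0 7)(8 9 13))^(-83) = (0 7)(8 9 13)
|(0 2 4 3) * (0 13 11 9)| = |(0 2 4 3 13 11 9)| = 7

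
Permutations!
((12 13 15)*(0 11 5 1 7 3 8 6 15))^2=(0 5 7 8 15 13 11 1 3 6 12)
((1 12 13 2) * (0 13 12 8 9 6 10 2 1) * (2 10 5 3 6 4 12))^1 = ((0 13 1 8 9 4 12 2)(3 6 5))^1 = (0 13 1 8 9 4 12 2)(3 6 5)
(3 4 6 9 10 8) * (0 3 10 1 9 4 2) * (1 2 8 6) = (0 3 8 10 6 4 1 9 2) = [3, 9, 0, 8, 1, 5, 4, 7, 10, 2, 6]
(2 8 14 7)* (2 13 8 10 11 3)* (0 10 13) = (0 10 11 3 2 13 8 14 7) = [10, 1, 13, 2, 4, 5, 6, 0, 14, 9, 11, 3, 12, 8, 7]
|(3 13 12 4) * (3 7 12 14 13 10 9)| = |(3 10 9)(4 7 12)(13 14)| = 6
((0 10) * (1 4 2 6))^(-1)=(0 10)(1 6 2 4)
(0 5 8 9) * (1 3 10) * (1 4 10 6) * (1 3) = (0 5 8 9)(3 6)(4 10) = [5, 1, 2, 6, 10, 8, 3, 7, 9, 0, 4]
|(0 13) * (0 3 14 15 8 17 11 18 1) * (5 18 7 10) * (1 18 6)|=|(18)(0 13 3 14 15 8 17 11 7 10 5 6 1)|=13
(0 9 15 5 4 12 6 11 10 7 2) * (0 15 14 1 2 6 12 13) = (0 9 14 1 2 15 5 4 13)(6 11 10 7) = [9, 2, 15, 3, 13, 4, 11, 6, 8, 14, 7, 10, 12, 0, 1, 5]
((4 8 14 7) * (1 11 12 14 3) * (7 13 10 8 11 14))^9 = (1 10)(3 13)(4 11 12 7)(8 14)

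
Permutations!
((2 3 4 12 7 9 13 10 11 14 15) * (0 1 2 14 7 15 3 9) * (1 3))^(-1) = (0 7 11 10 13 9 2 1 14 15 12 4 3)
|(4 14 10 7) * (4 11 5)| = |(4 14 10 7 11 5)| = 6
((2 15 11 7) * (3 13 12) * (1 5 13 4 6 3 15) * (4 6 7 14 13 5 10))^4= ((1 10 4 7 2)(3 6)(11 14 13 12 15))^4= (1 2 7 4 10)(11 15 12 13 14)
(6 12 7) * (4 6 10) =[0, 1, 2, 3, 6, 5, 12, 10, 8, 9, 4, 11, 7] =(4 6 12 7 10)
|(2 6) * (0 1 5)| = |(0 1 5)(2 6)| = 6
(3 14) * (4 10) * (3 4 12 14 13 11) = (3 13 11)(4 10 12 14) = [0, 1, 2, 13, 10, 5, 6, 7, 8, 9, 12, 3, 14, 11, 4]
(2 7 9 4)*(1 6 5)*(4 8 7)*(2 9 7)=[0, 6, 4, 3, 9, 1, 5, 7, 2, 8]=(1 6 5)(2 4 9 8)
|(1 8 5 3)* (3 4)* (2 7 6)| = |(1 8 5 4 3)(2 7 6)| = 15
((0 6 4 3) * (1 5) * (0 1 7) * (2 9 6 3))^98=((0 3 1 5 7)(2 9 6 4))^98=(0 5 3 7 1)(2 6)(4 9)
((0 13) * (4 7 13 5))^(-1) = ((0 5 4 7 13))^(-1) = (0 13 7 4 5)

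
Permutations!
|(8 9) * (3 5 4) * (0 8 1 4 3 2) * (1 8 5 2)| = 4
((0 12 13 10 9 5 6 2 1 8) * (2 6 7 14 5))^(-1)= ((0 12 13 10 9 2 1 8)(5 7 14))^(-1)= (0 8 1 2 9 10 13 12)(5 14 7)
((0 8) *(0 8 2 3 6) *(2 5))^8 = (8)(0 3 5 6 2)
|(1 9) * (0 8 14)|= 6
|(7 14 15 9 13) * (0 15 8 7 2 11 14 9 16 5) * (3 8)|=8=|(0 15 16 5)(2 11 14 3 8 7 9 13)|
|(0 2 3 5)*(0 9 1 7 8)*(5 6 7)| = |(0 2 3 6 7 8)(1 5 9)| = 6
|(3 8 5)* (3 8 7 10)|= 6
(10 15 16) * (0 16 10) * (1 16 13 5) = (0 13 5 1 16)(10 15) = [13, 16, 2, 3, 4, 1, 6, 7, 8, 9, 15, 11, 12, 5, 14, 10, 0]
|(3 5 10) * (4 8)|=6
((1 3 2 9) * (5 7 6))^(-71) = (1 3 2 9)(5 7 6) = ((1 3 2 9)(5 7 6))^(-71)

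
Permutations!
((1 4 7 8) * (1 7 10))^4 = (1 4 10)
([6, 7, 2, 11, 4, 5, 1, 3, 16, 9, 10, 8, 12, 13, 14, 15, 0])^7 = [16, 6, 2, 7, 4, 5, 0, 1, 11, 9, 10, 3, 12, 13, 14, 15, 8]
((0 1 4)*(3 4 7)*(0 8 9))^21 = (9)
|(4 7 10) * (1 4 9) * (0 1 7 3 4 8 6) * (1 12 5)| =|(0 12 5 1 8 6)(3 4)(7 10 9)| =6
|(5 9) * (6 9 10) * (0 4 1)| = 12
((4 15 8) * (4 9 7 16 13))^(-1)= (4 13 16 7 9 8 15)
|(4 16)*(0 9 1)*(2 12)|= 6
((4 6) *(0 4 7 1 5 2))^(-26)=((0 4 6 7 1 5 2))^(-26)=(0 6 1 2 4 7 5)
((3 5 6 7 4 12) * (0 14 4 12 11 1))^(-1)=((0 14 4 11 1)(3 5 6 7 12))^(-1)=(0 1 11 4 14)(3 12 7 6 5)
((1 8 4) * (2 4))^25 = ((1 8 2 4))^25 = (1 8 2 4)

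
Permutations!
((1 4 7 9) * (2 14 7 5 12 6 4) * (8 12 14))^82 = (1 8 6 5 7)(2 12 4 14 9)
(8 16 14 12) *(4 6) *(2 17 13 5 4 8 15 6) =(2 17 13 5 4)(6 8 16 14 12 15) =[0, 1, 17, 3, 2, 4, 8, 7, 16, 9, 10, 11, 15, 5, 12, 6, 14, 13]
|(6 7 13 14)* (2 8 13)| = |(2 8 13 14 6 7)| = 6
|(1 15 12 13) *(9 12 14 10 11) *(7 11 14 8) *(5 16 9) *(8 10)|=|(1 15 10 14 8 7 11 5 16 9 12 13)|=12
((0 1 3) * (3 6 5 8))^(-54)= (8)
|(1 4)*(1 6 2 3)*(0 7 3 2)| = 6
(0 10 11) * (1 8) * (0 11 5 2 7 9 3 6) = (11)(0 10 5 2 7 9 3 6)(1 8) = [10, 8, 7, 6, 4, 2, 0, 9, 1, 3, 5, 11]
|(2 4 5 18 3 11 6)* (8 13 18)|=9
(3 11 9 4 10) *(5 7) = (3 11 9 4 10)(5 7) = [0, 1, 2, 11, 10, 7, 6, 5, 8, 4, 3, 9]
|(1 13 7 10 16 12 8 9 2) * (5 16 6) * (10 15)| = 12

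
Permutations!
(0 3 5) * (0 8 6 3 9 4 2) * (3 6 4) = (0 9 3 5 8 4 2) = [9, 1, 0, 5, 2, 8, 6, 7, 4, 3]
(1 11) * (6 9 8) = [0, 11, 2, 3, 4, 5, 9, 7, 6, 8, 10, 1] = (1 11)(6 9 8)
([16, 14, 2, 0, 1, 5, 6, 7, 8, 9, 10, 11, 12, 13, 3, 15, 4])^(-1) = [3, 4, 2, 14, 16, 5, 6, 7, 8, 9, 10, 11, 12, 13, 1, 15, 0]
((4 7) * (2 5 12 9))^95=(2 9 12 5)(4 7)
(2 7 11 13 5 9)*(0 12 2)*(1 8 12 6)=(0 6 1 8 12 2 7 11 13 5 9)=[6, 8, 7, 3, 4, 9, 1, 11, 12, 0, 10, 13, 2, 5]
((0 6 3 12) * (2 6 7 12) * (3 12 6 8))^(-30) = (0 6)(7 12)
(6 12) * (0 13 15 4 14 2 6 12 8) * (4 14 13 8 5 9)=(0 8)(2 6 5 9 4 13 15 14)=[8, 1, 6, 3, 13, 9, 5, 7, 0, 4, 10, 11, 12, 15, 2, 14]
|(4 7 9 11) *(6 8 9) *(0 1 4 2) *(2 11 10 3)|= |(11)(0 1 4 7 6 8 9 10 3 2)|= 10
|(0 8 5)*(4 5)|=4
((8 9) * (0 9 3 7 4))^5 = (0 4 7 3 8 9)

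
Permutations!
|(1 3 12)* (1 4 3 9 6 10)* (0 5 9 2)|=|(0 5 9 6 10 1 2)(3 12 4)|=21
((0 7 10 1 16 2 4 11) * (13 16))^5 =((0 7 10 1 13 16 2 4 11))^5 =(0 16 7 2 10 4 1 11 13)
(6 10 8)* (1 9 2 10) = [0, 9, 10, 3, 4, 5, 1, 7, 6, 2, 8] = (1 9 2 10 8 6)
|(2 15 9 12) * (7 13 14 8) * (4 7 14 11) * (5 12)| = 20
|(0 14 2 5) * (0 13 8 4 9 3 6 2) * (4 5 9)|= |(0 14)(2 9 3 6)(5 13 8)|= 12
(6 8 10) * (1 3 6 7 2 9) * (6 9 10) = (1 3 9)(2 10 7)(6 8) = [0, 3, 10, 9, 4, 5, 8, 2, 6, 1, 7]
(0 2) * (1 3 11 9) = (0 2)(1 3 11 9) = [2, 3, 0, 11, 4, 5, 6, 7, 8, 1, 10, 9]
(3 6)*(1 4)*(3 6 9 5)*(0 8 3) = (0 8 3 9 5)(1 4) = [8, 4, 2, 9, 1, 0, 6, 7, 3, 5]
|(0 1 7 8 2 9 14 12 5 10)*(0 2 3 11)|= 6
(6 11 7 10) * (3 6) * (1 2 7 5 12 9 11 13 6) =(1 2 7 10 3)(5 12 9 11)(6 13) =[0, 2, 7, 1, 4, 12, 13, 10, 8, 11, 3, 5, 9, 6]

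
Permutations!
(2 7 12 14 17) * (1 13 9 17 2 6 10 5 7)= (1 13 9 17 6 10 5 7 12 14 2)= [0, 13, 1, 3, 4, 7, 10, 12, 8, 17, 5, 11, 14, 9, 2, 15, 16, 6]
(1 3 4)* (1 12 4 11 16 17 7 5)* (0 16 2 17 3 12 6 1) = (0 16 3 11 2 17 7 5)(1 12 4 6) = [16, 12, 17, 11, 6, 0, 1, 5, 8, 9, 10, 2, 4, 13, 14, 15, 3, 7]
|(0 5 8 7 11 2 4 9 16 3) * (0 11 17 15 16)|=|(0 5 8 7 17 15 16 3 11 2 4 9)|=12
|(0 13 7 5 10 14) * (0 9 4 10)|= 4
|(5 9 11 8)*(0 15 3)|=12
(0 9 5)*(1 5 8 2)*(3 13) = (0 9 8 2 1 5)(3 13) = [9, 5, 1, 13, 4, 0, 6, 7, 2, 8, 10, 11, 12, 3]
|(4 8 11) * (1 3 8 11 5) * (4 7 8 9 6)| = |(1 3 9 6 4 11 7 8 5)| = 9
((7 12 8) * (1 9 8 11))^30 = ((1 9 8 7 12 11))^30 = (12)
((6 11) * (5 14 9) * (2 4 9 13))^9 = (2 5)(4 14)(6 11)(9 13)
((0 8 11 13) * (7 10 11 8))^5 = ((0 7 10 11 13))^5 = (13)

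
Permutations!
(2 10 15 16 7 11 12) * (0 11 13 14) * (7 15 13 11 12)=[12, 1, 10, 3, 4, 5, 6, 11, 8, 9, 13, 7, 2, 14, 0, 16, 15]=(0 12 2 10 13 14)(7 11)(15 16)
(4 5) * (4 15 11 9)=[0, 1, 2, 3, 5, 15, 6, 7, 8, 4, 10, 9, 12, 13, 14, 11]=(4 5 15 11 9)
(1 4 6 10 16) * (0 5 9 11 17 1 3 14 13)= (0 5 9 11 17 1 4 6 10 16 3 14 13)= [5, 4, 2, 14, 6, 9, 10, 7, 8, 11, 16, 17, 12, 0, 13, 15, 3, 1]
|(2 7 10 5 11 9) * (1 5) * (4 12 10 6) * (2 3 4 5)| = |(1 2 7 6 5 11 9 3 4 12 10)| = 11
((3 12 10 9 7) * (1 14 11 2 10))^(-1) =((1 14 11 2 10 9 7 3 12))^(-1) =(1 12 3 7 9 10 2 11 14)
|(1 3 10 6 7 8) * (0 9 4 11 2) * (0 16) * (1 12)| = 42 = |(0 9 4 11 2 16)(1 3 10 6 7 8 12)|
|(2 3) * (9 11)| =2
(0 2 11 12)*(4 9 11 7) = [2, 1, 7, 3, 9, 5, 6, 4, 8, 11, 10, 12, 0] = (0 2 7 4 9 11 12)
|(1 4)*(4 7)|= 3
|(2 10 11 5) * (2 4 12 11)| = |(2 10)(4 12 11 5)| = 4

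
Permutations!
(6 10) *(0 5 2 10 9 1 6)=[5, 6, 10, 3, 4, 2, 9, 7, 8, 1, 0]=(0 5 2 10)(1 6 9)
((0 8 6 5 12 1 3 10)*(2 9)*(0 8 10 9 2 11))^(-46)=((0 10 8 6 5 12 1 3 9 11))^(-46)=(0 5 9 8 1)(3 10 12 11 6)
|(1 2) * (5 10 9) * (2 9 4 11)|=|(1 9 5 10 4 11 2)|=7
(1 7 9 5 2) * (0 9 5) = (0 9)(1 7 5 2) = [9, 7, 1, 3, 4, 2, 6, 5, 8, 0]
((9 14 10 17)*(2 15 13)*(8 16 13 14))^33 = (2 8 10)(9 14 13)(15 16 17)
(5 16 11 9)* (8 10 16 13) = (5 13 8 10 16 11 9) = [0, 1, 2, 3, 4, 13, 6, 7, 10, 5, 16, 9, 12, 8, 14, 15, 11]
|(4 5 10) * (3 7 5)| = |(3 7 5 10 4)| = 5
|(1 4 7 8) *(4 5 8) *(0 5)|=4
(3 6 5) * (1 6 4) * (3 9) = [0, 6, 2, 4, 1, 9, 5, 7, 8, 3] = (1 6 5 9 3 4)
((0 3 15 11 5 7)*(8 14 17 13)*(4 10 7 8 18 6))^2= ((0 3 15 11 5 8 14 17 13 18 6 4 10 7))^2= (0 15 5 14 13 6 10)(3 11 8 17 18 4 7)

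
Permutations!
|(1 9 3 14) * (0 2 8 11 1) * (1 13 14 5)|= 12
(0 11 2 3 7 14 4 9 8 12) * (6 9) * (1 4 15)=[11, 4, 3, 7, 6, 5, 9, 14, 12, 8, 10, 2, 0, 13, 15, 1]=(0 11 2 3 7 14 15 1 4 6 9 8 12)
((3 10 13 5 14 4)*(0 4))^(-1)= (0 14 5 13 10 3 4)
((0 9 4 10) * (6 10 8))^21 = (0 8)(4 10)(6 9) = ((0 9 4 8 6 10))^21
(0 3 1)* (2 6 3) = (0 2 6 3 1) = [2, 0, 6, 1, 4, 5, 3]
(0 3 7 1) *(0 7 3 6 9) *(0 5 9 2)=[6, 7, 0, 3, 4, 9, 2, 1, 8, 5]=(0 6 2)(1 7)(5 9)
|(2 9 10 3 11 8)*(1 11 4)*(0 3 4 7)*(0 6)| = |(0 3 7 6)(1 11 8 2 9 10 4)| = 28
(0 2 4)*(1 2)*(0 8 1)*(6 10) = (1 2 4 8)(6 10) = [0, 2, 4, 3, 8, 5, 10, 7, 1, 9, 6]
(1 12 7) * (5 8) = [0, 12, 2, 3, 4, 8, 6, 1, 5, 9, 10, 11, 7] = (1 12 7)(5 8)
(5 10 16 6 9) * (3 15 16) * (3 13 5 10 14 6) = (3 15 16)(5 14 6 9 10 13) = [0, 1, 2, 15, 4, 14, 9, 7, 8, 10, 13, 11, 12, 5, 6, 16, 3]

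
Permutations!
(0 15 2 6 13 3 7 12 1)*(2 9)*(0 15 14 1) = (0 14 1 15 9 2 6 13 3 7 12) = [14, 15, 6, 7, 4, 5, 13, 12, 8, 2, 10, 11, 0, 3, 1, 9]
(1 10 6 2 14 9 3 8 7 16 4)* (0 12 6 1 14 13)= (0 12 6 2 13)(1 10)(3 8 7 16 4 14 9)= [12, 10, 13, 8, 14, 5, 2, 16, 7, 3, 1, 11, 6, 0, 9, 15, 4]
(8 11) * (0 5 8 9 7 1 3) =(0 5 8 11 9 7 1 3) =[5, 3, 2, 0, 4, 8, 6, 1, 11, 7, 10, 9]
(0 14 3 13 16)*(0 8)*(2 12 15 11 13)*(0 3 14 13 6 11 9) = [13, 1, 12, 2, 4, 5, 11, 7, 3, 0, 10, 6, 15, 16, 14, 9, 8] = (0 13 16 8 3 2 12 15 9)(6 11)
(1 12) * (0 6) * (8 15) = (0 6)(1 12)(8 15) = [6, 12, 2, 3, 4, 5, 0, 7, 15, 9, 10, 11, 1, 13, 14, 8]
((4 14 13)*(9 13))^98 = ((4 14 9 13))^98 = (4 9)(13 14)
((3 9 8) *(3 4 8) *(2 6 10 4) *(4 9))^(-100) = (2 4 9 6 8 3 10)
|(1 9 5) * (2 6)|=|(1 9 5)(2 6)|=6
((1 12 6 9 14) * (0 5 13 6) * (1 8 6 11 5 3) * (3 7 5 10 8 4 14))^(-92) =((0 7 5 13 11 10 8 6 9 3 1 12)(4 14))^(-92) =(14)(0 11 9)(1 5 8)(3 7 10)(6 12 13)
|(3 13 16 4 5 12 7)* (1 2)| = 14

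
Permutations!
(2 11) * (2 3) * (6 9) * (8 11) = (2 8 11 3)(6 9) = [0, 1, 8, 2, 4, 5, 9, 7, 11, 6, 10, 3]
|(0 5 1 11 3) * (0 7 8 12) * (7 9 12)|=|(0 5 1 11 3 9 12)(7 8)|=14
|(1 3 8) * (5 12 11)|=|(1 3 8)(5 12 11)|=3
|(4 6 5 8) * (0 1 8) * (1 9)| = 7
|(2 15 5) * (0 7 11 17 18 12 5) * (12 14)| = 10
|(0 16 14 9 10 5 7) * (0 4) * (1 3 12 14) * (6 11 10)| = 13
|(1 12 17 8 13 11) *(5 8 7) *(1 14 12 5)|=|(1 5 8 13 11 14 12 17 7)|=9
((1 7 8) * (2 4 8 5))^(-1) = (1 8 4 2 5 7)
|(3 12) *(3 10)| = |(3 12 10)| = 3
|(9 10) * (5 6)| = |(5 6)(9 10)| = 2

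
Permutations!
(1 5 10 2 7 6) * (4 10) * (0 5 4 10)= (0 5 10 2 7 6 1 4)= [5, 4, 7, 3, 0, 10, 1, 6, 8, 9, 2]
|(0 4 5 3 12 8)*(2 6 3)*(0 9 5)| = |(0 4)(2 6 3 12 8 9 5)| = 14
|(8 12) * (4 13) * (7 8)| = 6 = |(4 13)(7 8 12)|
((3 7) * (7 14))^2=((3 14 7))^2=(3 7 14)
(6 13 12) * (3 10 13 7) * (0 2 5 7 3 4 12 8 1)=(0 2 5 7 4 12 6 3 10 13 8 1)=[2, 0, 5, 10, 12, 7, 3, 4, 1, 9, 13, 11, 6, 8]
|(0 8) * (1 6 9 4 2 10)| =|(0 8)(1 6 9 4 2 10)| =6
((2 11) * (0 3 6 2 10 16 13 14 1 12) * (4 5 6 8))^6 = ((0 3 8 4 5 6 2 11 10 16 13 14 1 12))^6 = (0 2 1 5 13 8 10)(3 11 12 6 14 4 16)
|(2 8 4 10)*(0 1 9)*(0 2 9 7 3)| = |(0 1 7 3)(2 8 4 10 9)| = 20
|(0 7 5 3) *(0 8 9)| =6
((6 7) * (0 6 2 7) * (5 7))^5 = (0 6)(2 7 5)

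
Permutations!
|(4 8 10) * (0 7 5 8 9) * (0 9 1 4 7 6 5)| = 6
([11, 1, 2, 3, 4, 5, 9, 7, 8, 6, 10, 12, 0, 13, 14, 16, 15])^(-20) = (16)(0 11 12)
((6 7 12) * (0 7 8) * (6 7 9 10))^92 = ((0 9 10 6 8)(7 12))^92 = (12)(0 10 8 9 6)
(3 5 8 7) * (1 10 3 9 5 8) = (1 10 3 8 7 9 5) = [0, 10, 2, 8, 4, 1, 6, 9, 7, 5, 3]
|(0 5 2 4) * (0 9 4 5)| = 2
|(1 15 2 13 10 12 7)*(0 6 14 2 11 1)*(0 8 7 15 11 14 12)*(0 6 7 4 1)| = |(0 7 8 4 1 11)(2 13 10 6 12 15 14)| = 42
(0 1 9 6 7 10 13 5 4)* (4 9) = (0 1 4)(5 9 6 7 10 13) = [1, 4, 2, 3, 0, 9, 7, 10, 8, 6, 13, 11, 12, 5]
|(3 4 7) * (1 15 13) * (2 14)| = |(1 15 13)(2 14)(3 4 7)| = 6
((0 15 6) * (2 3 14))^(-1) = ((0 15 6)(2 3 14))^(-1) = (0 6 15)(2 14 3)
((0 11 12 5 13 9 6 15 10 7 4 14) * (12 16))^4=((0 11 16 12 5 13 9 6 15 10 7 4 14))^4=(0 5 15 14 12 6 4 16 9 7 11 13 10)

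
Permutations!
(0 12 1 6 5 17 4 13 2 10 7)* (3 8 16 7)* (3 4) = (0 12 1 6 5 17 3 8 16 7)(2 10 4 13) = [12, 6, 10, 8, 13, 17, 5, 0, 16, 9, 4, 11, 1, 2, 14, 15, 7, 3]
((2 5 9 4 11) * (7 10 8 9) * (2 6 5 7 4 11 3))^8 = ((2 7 10 8 9 11 6 5 4 3))^8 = (2 4 6 9 10)(3 5 11 8 7)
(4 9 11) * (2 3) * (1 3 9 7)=(1 3 2 9 11 4 7)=[0, 3, 9, 2, 7, 5, 6, 1, 8, 11, 10, 4]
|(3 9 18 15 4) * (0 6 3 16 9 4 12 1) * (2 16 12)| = 30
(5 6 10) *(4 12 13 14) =(4 12 13 14)(5 6 10) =[0, 1, 2, 3, 12, 6, 10, 7, 8, 9, 5, 11, 13, 14, 4]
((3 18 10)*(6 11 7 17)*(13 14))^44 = ((3 18 10)(6 11 7 17)(13 14))^44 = (3 10 18)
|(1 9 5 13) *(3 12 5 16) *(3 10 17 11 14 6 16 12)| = |(1 9 12 5 13)(6 16 10 17 11 14)| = 30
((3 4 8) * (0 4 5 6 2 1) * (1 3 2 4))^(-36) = (8)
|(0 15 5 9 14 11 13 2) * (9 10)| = |(0 15 5 10 9 14 11 13 2)| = 9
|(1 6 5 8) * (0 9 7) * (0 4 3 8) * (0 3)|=|(0 9 7 4)(1 6 5 3 8)|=20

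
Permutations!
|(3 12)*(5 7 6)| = 6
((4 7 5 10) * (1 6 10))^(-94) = ((1 6 10 4 7 5))^(-94) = (1 10 7)(4 5 6)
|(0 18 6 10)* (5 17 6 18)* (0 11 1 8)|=8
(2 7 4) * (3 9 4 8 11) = (2 7 8 11 3 9 4) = [0, 1, 7, 9, 2, 5, 6, 8, 11, 4, 10, 3]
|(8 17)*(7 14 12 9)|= 4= |(7 14 12 9)(8 17)|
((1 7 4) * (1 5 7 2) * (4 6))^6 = (4 7)(5 6)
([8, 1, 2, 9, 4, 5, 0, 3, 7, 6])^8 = (0 7 9)(3 6 8)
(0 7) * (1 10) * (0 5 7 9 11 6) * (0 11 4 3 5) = (0 9 4 3 5 7)(1 10)(6 11) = [9, 10, 2, 5, 3, 7, 11, 0, 8, 4, 1, 6]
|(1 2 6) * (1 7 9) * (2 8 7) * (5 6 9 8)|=10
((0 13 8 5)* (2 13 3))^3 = (0 13)(2 5)(3 8)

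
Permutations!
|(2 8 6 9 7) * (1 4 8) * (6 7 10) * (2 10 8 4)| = 10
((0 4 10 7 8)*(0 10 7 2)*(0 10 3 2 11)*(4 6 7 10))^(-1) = ((0 6 7 8 3 2 4 10 11))^(-1) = (0 11 10 4 2 3 8 7 6)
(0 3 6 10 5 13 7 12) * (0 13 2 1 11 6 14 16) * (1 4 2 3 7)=(0 7 12 13 1 11 6 10 5 3 14 16)(2 4)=[7, 11, 4, 14, 2, 3, 10, 12, 8, 9, 5, 6, 13, 1, 16, 15, 0]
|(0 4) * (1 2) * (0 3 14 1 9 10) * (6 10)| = 9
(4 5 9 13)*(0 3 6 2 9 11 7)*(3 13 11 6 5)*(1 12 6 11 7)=(0 13 4 3 5 11 1 12 6 2 9 7)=[13, 12, 9, 5, 3, 11, 2, 0, 8, 7, 10, 1, 6, 4]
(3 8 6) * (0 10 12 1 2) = (0 10 12 1 2)(3 8 6) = [10, 2, 0, 8, 4, 5, 3, 7, 6, 9, 12, 11, 1]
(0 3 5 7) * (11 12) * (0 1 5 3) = (1 5 7)(11 12) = [0, 5, 2, 3, 4, 7, 6, 1, 8, 9, 10, 12, 11]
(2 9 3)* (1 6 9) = [0, 6, 1, 2, 4, 5, 9, 7, 8, 3] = (1 6 9 3 2)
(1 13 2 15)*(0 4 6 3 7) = (0 4 6 3 7)(1 13 2 15) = [4, 13, 15, 7, 6, 5, 3, 0, 8, 9, 10, 11, 12, 2, 14, 1]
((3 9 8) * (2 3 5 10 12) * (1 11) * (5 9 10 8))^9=((1 11)(2 3 10 12)(5 8 9))^9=(1 11)(2 3 10 12)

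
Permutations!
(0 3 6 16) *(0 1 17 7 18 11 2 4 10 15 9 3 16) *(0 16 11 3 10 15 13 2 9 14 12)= (0 11 9 10 13 2 4 15 14 12)(1 17 7 18 3 6 16)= [11, 17, 4, 6, 15, 5, 16, 18, 8, 10, 13, 9, 0, 2, 12, 14, 1, 7, 3]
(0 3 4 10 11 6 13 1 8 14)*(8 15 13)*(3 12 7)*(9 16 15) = [12, 9, 2, 4, 10, 5, 8, 3, 14, 16, 11, 6, 7, 1, 0, 13, 15] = (0 12 7 3 4 10 11 6 8 14)(1 9 16 15 13)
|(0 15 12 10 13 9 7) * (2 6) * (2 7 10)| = |(0 15 12 2 6 7)(9 10 13)| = 6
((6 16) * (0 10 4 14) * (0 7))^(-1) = ((0 10 4 14 7)(6 16))^(-1) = (0 7 14 4 10)(6 16)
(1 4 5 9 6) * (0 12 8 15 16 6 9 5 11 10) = (0 12 8 15 16 6 1 4 11 10) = [12, 4, 2, 3, 11, 5, 1, 7, 15, 9, 0, 10, 8, 13, 14, 16, 6]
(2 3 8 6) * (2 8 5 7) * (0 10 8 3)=[10, 1, 0, 5, 4, 7, 3, 2, 6, 9, 8]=(0 10 8 6 3 5 7 2)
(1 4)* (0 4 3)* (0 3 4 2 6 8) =(0 2 6 8)(1 4) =[2, 4, 6, 3, 1, 5, 8, 7, 0]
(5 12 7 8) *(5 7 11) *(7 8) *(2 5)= (2 5 12 11)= [0, 1, 5, 3, 4, 12, 6, 7, 8, 9, 10, 2, 11]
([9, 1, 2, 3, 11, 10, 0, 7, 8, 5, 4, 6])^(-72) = [11, 1, 2, 3, 5, 0, 4, 7, 8, 6, 9, 10]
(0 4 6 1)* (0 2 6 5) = [4, 2, 6, 3, 5, 0, 1] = (0 4 5)(1 2 6)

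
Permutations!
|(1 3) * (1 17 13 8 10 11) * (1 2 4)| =|(1 3 17 13 8 10 11 2 4)| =9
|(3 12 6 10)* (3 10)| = 3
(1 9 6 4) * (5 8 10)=(1 9 6 4)(5 8 10)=[0, 9, 2, 3, 1, 8, 4, 7, 10, 6, 5]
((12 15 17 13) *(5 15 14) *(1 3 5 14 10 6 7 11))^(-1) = (1 11 7 6 10 12 13 17 15 5 3) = ((1 3 5 15 17 13 12 10 6 7 11))^(-1)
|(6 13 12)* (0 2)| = 6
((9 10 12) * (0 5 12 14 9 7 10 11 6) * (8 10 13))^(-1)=((0 5 12 7 13 8 10 14 9 11 6))^(-1)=(0 6 11 9 14 10 8 13 7 12 5)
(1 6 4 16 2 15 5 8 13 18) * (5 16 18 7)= (1 6 4 18)(2 15 16)(5 8 13 7)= [0, 6, 15, 3, 18, 8, 4, 5, 13, 9, 10, 11, 12, 7, 14, 16, 2, 17, 1]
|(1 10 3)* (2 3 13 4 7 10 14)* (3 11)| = |(1 14 2 11 3)(4 7 10 13)| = 20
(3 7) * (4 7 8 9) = (3 8 9 4 7) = [0, 1, 2, 8, 7, 5, 6, 3, 9, 4]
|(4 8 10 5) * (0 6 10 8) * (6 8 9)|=|(0 8 9 6 10 5 4)|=7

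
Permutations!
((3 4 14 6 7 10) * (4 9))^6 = (3 10 7 6 14 4 9)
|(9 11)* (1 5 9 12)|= 5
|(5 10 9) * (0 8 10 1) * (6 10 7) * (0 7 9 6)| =6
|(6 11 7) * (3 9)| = |(3 9)(6 11 7)| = 6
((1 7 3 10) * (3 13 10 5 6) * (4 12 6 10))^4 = ((1 7 13 4 12 6 3 5 10))^4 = (1 12 10 4 5 13 3 7 6)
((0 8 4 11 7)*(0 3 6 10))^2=((0 8 4 11 7 3 6 10))^2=(0 4 7 6)(3 10 8 11)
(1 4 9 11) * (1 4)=(4 9 11)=[0, 1, 2, 3, 9, 5, 6, 7, 8, 11, 10, 4]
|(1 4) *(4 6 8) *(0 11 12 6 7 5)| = |(0 11 12 6 8 4 1 7 5)| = 9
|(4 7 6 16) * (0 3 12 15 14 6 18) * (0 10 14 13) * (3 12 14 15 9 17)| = |(0 12 9 17 3 14 6 16 4 7 18 10 15 13)| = 14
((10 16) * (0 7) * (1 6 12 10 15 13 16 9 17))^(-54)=((0 7)(1 6 12 10 9 17)(13 16 15))^(-54)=(17)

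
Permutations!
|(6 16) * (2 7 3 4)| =|(2 7 3 4)(6 16)| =4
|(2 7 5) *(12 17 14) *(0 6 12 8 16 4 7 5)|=18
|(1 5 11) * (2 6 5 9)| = 6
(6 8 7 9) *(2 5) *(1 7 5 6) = (1 7 9)(2 6 8 5) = [0, 7, 6, 3, 4, 2, 8, 9, 5, 1]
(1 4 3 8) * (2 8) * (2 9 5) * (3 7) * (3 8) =(1 4 7 8)(2 3 9 5) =[0, 4, 3, 9, 7, 2, 6, 8, 1, 5]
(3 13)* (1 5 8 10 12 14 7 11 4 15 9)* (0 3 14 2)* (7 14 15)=(0 3 13 15 9 1 5 8 10 12 2)(4 7 11)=[3, 5, 0, 13, 7, 8, 6, 11, 10, 1, 12, 4, 2, 15, 14, 9]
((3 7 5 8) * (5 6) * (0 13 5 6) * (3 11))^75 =(0 3 8 13 7 11 5)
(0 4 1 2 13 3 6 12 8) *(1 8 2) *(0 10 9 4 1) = (0 1)(2 13 3 6 12)(4 8 10 9) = [1, 0, 13, 6, 8, 5, 12, 7, 10, 4, 9, 11, 2, 3]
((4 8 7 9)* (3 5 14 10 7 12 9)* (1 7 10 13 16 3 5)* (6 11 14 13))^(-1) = ((1 7 5 13 16 3)(4 8 12 9)(6 11 14))^(-1) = (1 3 16 13 5 7)(4 9 12 8)(6 14 11)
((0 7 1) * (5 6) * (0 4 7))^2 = (1 7 4)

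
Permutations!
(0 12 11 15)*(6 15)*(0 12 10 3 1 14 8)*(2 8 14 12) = (0 10 3 1 12 11 6 15 2 8) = [10, 12, 8, 1, 4, 5, 15, 7, 0, 9, 3, 6, 11, 13, 14, 2]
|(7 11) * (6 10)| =2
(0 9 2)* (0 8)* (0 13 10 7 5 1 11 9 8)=[8, 11, 0, 3, 4, 1, 6, 5, 13, 2, 7, 9, 12, 10]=(0 8 13 10 7 5 1 11 9 2)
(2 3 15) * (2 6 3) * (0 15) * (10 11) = (0 15 6 3)(10 11) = [15, 1, 2, 0, 4, 5, 3, 7, 8, 9, 11, 10, 12, 13, 14, 6]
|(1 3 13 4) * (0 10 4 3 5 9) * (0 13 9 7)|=6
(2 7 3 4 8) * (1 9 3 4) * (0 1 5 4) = (0 1 9 3 5 4 8 2 7) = [1, 9, 7, 5, 8, 4, 6, 0, 2, 3]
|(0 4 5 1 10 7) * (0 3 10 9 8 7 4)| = 8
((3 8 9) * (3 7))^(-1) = ((3 8 9 7))^(-1) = (3 7 9 8)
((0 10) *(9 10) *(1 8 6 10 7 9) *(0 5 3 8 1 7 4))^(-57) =((0 7 9 4)(3 8 6 10 5))^(-57) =(0 4 9 7)(3 10 8 5 6)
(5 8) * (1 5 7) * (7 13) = (1 5 8 13 7) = [0, 5, 2, 3, 4, 8, 6, 1, 13, 9, 10, 11, 12, 7]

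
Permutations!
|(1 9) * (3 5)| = 2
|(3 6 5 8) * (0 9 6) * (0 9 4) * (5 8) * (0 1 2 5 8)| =|(0 4 1 2 5 8 3 9 6)| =9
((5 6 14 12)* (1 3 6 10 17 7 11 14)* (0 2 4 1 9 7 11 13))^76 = ((0 2 4 1 3 6 9 7 13)(5 10 17 11 14 12))^76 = (0 3 13 1 7 4 9 2 6)(5 14 17)(10 12 11)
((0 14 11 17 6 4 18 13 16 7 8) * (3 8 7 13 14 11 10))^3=((0 11 17 6 4 18 14 10 3 8)(13 16))^3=(0 6 14 8 17 18 3 11 4 10)(13 16)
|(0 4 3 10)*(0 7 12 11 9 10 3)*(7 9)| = 6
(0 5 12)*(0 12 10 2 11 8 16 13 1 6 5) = [0, 6, 11, 3, 4, 10, 5, 7, 16, 9, 2, 8, 12, 1, 14, 15, 13] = (1 6 5 10 2 11 8 16 13)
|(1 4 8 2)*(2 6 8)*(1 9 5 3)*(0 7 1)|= |(0 7 1 4 2 9 5 3)(6 8)|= 8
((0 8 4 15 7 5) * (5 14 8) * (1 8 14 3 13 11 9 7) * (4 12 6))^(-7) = (0 5)(1 15 4 6 12 8)(3 9 13 7 11)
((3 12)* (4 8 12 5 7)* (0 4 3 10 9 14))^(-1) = ((0 4 8 12 10 9 14)(3 5 7))^(-1) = (0 14 9 10 12 8 4)(3 7 5)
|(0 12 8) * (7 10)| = 6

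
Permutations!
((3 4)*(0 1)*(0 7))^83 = (0 7 1)(3 4)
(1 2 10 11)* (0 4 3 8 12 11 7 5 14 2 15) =(0 4 3 8 12 11 1 15)(2 10 7 5 14) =[4, 15, 10, 8, 3, 14, 6, 5, 12, 9, 7, 1, 11, 13, 2, 0]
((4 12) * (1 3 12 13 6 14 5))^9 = (1 3 12 4 13 6 14 5)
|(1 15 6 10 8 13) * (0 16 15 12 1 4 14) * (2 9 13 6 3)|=18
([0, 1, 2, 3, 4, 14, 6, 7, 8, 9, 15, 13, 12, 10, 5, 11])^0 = [0, 1, 2, 3, 4, 5, 6, 7, 8, 9, 10, 11, 12, 13, 14, 15]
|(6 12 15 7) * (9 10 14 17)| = 4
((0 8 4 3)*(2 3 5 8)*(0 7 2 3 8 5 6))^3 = (0 2 6 7 4 3 8)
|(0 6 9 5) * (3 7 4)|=12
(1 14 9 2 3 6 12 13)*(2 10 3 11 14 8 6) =(1 8 6 12 13)(2 11 14 9 10 3) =[0, 8, 11, 2, 4, 5, 12, 7, 6, 10, 3, 14, 13, 1, 9]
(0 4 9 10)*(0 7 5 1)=(0 4 9 10 7 5 1)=[4, 0, 2, 3, 9, 1, 6, 5, 8, 10, 7]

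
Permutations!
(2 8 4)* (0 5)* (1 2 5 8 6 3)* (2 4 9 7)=(0 8 9 7 2 6 3 1 4 5)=[8, 4, 6, 1, 5, 0, 3, 2, 9, 7]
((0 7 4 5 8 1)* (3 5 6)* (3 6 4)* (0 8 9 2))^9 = (0 5)(1 8)(2 3)(7 9)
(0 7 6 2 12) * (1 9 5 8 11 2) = (0 7 6 1 9 5 8 11 2 12) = [7, 9, 12, 3, 4, 8, 1, 6, 11, 5, 10, 2, 0]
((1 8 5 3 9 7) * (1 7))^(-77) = ((1 8 5 3 9))^(-77) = (1 3 8 9 5)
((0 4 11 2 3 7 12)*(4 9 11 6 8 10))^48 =(0 12 7 3 2 11 9) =((0 9 11 2 3 7 12)(4 6 8 10))^48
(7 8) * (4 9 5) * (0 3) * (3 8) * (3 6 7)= (0 8 3)(4 9 5)(6 7)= [8, 1, 2, 0, 9, 4, 7, 6, 3, 5]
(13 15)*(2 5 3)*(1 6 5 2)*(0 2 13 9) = (0 2 13 15 9)(1 6 5 3) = [2, 6, 13, 1, 4, 3, 5, 7, 8, 0, 10, 11, 12, 15, 14, 9]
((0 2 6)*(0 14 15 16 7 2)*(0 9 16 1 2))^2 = ((0 9 16 7)(1 2 6 14 15))^2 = (0 16)(1 6 15 2 14)(7 9)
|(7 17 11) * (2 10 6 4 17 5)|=8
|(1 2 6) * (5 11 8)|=|(1 2 6)(5 11 8)|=3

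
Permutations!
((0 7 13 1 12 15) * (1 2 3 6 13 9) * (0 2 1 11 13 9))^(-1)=((0 7)(1 12 15 2 3 6 9 11 13))^(-1)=(0 7)(1 13 11 9 6 3 2 15 12)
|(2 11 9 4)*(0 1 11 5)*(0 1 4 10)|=8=|(0 4 2 5 1 11 9 10)|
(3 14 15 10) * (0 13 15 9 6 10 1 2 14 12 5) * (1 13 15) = (0 15 13 1 2 14 9 6 10 3 12 5) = [15, 2, 14, 12, 4, 0, 10, 7, 8, 6, 3, 11, 5, 1, 9, 13]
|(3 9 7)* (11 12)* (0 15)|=6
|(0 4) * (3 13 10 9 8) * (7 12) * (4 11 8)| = 8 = |(0 11 8 3 13 10 9 4)(7 12)|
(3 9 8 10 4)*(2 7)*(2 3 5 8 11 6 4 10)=(2 7 3 9 11 6 4 5 8)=[0, 1, 7, 9, 5, 8, 4, 3, 2, 11, 10, 6]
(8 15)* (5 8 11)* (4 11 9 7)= (4 11 5 8 15 9 7)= [0, 1, 2, 3, 11, 8, 6, 4, 15, 7, 10, 5, 12, 13, 14, 9]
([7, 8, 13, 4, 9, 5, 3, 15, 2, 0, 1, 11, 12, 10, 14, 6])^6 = (0 9 4 3 6 15 7)(1 8 2 13 10)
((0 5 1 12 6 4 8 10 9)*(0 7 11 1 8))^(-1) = (0 4 6 12 1 11 7 9 10 8 5)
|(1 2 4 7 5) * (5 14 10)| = |(1 2 4 7 14 10 5)| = 7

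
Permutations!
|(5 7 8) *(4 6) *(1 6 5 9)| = 7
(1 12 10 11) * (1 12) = (10 11 12) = [0, 1, 2, 3, 4, 5, 6, 7, 8, 9, 11, 12, 10]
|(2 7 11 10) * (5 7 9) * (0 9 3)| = |(0 9 5 7 11 10 2 3)| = 8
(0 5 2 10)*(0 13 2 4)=[5, 1, 10, 3, 0, 4, 6, 7, 8, 9, 13, 11, 12, 2]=(0 5 4)(2 10 13)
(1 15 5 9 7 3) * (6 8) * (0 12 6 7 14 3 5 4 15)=(0 12 6 8 7 5 9 14 3 1)(4 15)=[12, 0, 2, 1, 15, 9, 8, 5, 7, 14, 10, 11, 6, 13, 3, 4]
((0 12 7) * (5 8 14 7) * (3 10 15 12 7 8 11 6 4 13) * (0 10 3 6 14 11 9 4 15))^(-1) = (0 10 7)(4 9 5 12 15 6 13)(8 14 11)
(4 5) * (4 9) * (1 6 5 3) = (1 6 5 9 4 3) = [0, 6, 2, 1, 3, 9, 5, 7, 8, 4]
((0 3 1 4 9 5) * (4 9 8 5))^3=((0 3 1 9 4 8 5))^3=(0 9 5 1 8 3 4)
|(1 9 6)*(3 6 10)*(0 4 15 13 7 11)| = 30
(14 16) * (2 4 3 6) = (2 4 3 6)(14 16) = [0, 1, 4, 6, 3, 5, 2, 7, 8, 9, 10, 11, 12, 13, 16, 15, 14]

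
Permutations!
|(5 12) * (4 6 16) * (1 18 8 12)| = 15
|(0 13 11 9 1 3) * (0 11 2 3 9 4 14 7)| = |(0 13 2 3 11 4 14 7)(1 9)| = 8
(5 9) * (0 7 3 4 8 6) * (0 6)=(0 7 3 4 8)(5 9)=[7, 1, 2, 4, 8, 9, 6, 3, 0, 5]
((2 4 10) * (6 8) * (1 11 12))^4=((1 11 12)(2 4 10)(6 8))^4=(1 11 12)(2 4 10)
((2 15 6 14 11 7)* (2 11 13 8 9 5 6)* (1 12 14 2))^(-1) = (1 15 2 6 5 9 8 13 14 12)(7 11)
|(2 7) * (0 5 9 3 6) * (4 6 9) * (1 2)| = 12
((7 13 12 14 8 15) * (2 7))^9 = ((2 7 13 12 14 8 15))^9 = (2 13 14 15 7 12 8)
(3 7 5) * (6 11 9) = (3 7 5)(6 11 9) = [0, 1, 2, 7, 4, 3, 11, 5, 8, 6, 10, 9]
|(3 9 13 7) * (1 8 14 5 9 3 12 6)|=|(1 8 14 5 9 13 7 12 6)|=9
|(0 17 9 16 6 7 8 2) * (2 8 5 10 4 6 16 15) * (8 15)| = 30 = |(0 17 9 8 15 2)(4 6 7 5 10)|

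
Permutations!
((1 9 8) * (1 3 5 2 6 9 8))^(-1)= (1 9 6 2 5 3 8)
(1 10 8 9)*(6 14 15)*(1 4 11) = (1 10 8 9 4 11)(6 14 15) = [0, 10, 2, 3, 11, 5, 14, 7, 9, 4, 8, 1, 12, 13, 15, 6]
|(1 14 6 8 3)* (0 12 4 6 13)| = 9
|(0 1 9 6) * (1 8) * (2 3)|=10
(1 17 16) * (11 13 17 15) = [0, 15, 2, 3, 4, 5, 6, 7, 8, 9, 10, 13, 12, 17, 14, 11, 1, 16] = (1 15 11 13 17 16)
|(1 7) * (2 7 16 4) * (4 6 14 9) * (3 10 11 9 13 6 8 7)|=12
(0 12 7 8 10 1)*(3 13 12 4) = (0 4 3 13 12 7 8 10 1) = [4, 0, 2, 13, 3, 5, 6, 8, 10, 9, 1, 11, 7, 12]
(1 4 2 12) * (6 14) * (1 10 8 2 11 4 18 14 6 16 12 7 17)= (1 18 14 16 12 10 8 2 7 17)(4 11)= [0, 18, 7, 3, 11, 5, 6, 17, 2, 9, 8, 4, 10, 13, 16, 15, 12, 1, 14]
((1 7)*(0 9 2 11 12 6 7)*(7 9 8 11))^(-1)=((0 8 11 12 6 9 2 7 1))^(-1)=(0 1 7 2 9 6 12 11 8)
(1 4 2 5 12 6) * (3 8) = [0, 4, 5, 8, 2, 12, 1, 7, 3, 9, 10, 11, 6] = (1 4 2 5 12 6)(3 8)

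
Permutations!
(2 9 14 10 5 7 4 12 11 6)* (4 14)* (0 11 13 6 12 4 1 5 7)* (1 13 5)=[11, 1, 9, 3, 4, 0, 2, 14, 8, 13, 7, 12, 5, 6, 10]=(0 11 12 5)(2 9 13 6)(7 14 10)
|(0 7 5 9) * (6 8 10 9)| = 7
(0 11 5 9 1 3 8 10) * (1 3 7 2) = (0 11 5 9 3 8 10)(1 7 2) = [11, 7, 1, 8, 4, 9, 6, 2, 10, 3, 0, 5]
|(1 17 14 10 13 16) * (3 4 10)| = |(1 17 14 3 4 10 13 16)| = 8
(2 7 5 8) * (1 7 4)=[0, 7, 4, 3, 1, 8, 6, 5, 2]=(1 7 5 8 2 4)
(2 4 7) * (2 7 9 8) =(2 4 9 8) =[0, 1, 4, 3, 9, 5, 6, 7, 2, 8]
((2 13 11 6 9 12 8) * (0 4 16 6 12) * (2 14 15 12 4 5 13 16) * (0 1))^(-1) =(0 1 9 6 16 2 4 11 13 5)(8 12 15 14)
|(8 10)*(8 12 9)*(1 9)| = 5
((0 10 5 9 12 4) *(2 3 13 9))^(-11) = (0 12 13 2 10 4 9 3 5)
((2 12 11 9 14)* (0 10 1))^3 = (2 9 12 14 11)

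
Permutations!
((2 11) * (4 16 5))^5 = ((2 11)(4 16 5))^5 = (2 11)(4 5 16)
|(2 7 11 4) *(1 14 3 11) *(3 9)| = |(1 14 9 3 11 4 2 7)| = 8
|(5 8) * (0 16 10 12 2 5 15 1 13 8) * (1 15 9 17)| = 30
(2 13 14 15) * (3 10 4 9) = (2 13 14 15)(3 10 4 9) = [0, 1, 13, 10, 9, 5, 6, 7, 8, 3, 4, 11, 12, 14, 15, 2]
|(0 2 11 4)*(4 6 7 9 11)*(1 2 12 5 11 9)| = |(0 12 5 11 6 7 1 2 4)| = 9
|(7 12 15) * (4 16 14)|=3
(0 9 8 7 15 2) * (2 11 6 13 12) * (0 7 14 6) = (0 9 8 14 6 13 12 2 7 15 11) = [9, 1, 7, 3, 4, 5, 13, 15, 14, 8, 10, 0, 2, 12, 6, 11]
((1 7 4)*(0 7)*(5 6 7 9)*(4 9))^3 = ((0 4 1)(5 6 7 9))^3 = (5 9 7 6)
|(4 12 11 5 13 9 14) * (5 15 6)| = 9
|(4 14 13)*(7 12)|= |(4 14 13)(7 12)|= 6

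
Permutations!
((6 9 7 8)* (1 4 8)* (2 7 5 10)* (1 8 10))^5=(1 8 4 6 10 9 2 5 7)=((1 4 10 2 7 8 6 9 5))^5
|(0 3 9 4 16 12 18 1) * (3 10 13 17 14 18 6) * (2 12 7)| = 56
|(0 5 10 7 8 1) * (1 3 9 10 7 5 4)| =6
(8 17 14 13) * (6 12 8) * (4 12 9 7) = (4 12 8 17 14 13 6 9 7) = [0, 1, 2, 3, 12, 5, 9, 4, 17, 7, 10, 11, 8, 6, 13, 15, 16, 14]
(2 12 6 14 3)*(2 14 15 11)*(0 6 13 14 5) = (0 6 15 11 2 12 13 14 3 5) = [6, 1, 12, 5, 4, 0, 15, 7, 8, 9, 10, 2, 13, 14, 3, 11]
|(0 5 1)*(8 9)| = |(0 5 1)(8 9)| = 6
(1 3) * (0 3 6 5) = (0 3 1 6 5) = [3, 6, 2, 1, 4, 0, 5]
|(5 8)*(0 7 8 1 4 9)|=|(0 7 8 5 1 4 9)|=7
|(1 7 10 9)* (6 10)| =|(1 7 6 10 9)| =5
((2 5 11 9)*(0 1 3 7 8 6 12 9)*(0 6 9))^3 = (0 7 2 6 1 8 5 12 3 9 11)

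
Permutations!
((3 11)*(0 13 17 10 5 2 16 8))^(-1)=(0 8 16 2 5 10 17 13)(3 11)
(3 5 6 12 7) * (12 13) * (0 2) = [2, 1, 0, 5, 4, 6, 13, 3, 8, 9, 10, 11, 7, 12] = (0 2)(3 5 6 13 12 7)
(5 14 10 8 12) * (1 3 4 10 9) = (1 3 4 10 8 12 5 14 9) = [0, 3, 2, 4, 10, 14, 6, 7, 12, 1, 8, 11, 5, 13, 9]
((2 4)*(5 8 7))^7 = (2 4)(5 8 7)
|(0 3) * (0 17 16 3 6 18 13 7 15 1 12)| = |(0 6 18 13 7 15 1 12)(3 17 16)| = 24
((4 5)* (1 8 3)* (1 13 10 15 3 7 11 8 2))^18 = (3 10)(13 15)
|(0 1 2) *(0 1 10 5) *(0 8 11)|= 10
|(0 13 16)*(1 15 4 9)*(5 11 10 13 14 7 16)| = 4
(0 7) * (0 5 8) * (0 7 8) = (0 8 7 5) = [8, 1, 2, 3, 4, 0, 6, 5, 7]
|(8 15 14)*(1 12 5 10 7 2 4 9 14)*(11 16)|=22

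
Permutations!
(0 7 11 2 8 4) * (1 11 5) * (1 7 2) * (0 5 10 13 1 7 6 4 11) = (0 2 8 11 7 10 13 1)(4 5 6) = [2, 0, 8, 3, 5, 6, 4, 10, 11, 9, 13, 7, 12, 1]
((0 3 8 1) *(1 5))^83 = ((0 3 8 5 1))^83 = (0 5 3 1 8)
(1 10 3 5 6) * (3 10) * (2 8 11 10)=[0, 3, 8, 5, 4, 6, 1, 7, 11, 9, 2, 10]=(1 3 5 6)(2 8 11 10)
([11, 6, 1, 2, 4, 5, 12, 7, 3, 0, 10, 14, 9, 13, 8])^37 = [6, 8, 14, 11, 4, 5, 3, 7, 0, 1, 10, 12, 2, 13, 9]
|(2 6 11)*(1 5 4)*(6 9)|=12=|(1 5 4)(2 9 6 11)|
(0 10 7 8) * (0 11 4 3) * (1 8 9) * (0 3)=(0 10 7 9 1 8 11 4)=[10, 8, 2, 3, 0, 5, 6, 9, 11, 1, 7, 4]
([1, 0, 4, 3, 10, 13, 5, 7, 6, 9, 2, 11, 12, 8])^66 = (5 8)(6 13)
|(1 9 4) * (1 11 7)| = |(1 9 4 11 7)| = 5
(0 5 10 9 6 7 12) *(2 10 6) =(0 5 6 7 12)(2 10 9) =[5, 1, 10, 3, 4, 6, 7, 12, 8, 2, 9, 11, 0]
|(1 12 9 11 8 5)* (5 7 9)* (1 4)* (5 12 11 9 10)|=|(12)(1 11 8 7 10 5 4)|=7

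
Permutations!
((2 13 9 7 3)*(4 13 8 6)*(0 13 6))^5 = (0 2 7 13 8 3 9)(4 6)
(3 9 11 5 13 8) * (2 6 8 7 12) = (2 6 8 3 9 11 5 13 7 12) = [0, 1, 6, 9, 4, 13, 8, 12, 3, 11, 10, 5, 2, 7]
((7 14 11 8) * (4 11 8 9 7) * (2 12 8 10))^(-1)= ((2 12 8 4 11 9 7 14 10))^(-1)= (2 10 14 7 9 11 4 8 12)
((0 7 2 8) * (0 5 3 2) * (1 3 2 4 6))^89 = (0 7)(1 3 4 6)(2 5 8)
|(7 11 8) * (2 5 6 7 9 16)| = 8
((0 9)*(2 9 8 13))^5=(13)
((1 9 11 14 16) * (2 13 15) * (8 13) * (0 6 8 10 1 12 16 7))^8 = ((0 6 8 13 15 2 10 1 9 11 14 7)(12 16))^8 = (16)(0 9 15)(1 13 7)(2 6 11)(8 14 10)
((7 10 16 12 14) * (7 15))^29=(7 15 14 12 16 10)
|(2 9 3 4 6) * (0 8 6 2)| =12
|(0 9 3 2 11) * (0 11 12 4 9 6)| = |(0 6)(2 12 4 9 3)| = 10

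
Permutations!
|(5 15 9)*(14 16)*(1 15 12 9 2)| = 6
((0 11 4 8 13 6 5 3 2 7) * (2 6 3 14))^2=((0 11 4 8 13 3 6 5 14 2 7))^2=(0 4 13 6 14 7 11 8 3 5 2)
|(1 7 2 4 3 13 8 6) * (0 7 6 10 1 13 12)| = |(0 7 2 4 3 12)(1 6 13 8 10)| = 30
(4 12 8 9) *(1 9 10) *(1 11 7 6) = (1 9 4 12 8 10 11 7 6) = [0, 9, 2, 3, 12, 5, 1, 6, 10, 4, 11, 7, 8]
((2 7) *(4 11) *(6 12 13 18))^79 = ((2 7)(4 11)(6 12 13 18))^79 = (2 7)(4 11)(6 18 13 12)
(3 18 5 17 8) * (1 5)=[0, 5, 2, 18, 4, 17, 6, 7, 3, 9, 10, 11, 12, 13, 14, 15, 16, 8, 1]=(1 5 17 8 3 18)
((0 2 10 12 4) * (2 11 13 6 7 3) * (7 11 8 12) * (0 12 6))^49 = ((0 8 6 11 13)(2 10 7 3)(4 12))^49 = (0 13 11 6 8)(2 10 7 3)(4 12)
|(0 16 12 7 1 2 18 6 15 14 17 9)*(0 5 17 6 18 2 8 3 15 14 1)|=12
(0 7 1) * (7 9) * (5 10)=(0 9 7 1)(5 10)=[9, 0, 2, 3, 4, 10, 6, 1, 8, 7, 5]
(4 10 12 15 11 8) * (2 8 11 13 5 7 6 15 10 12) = (2 8 4 12 10)(5 7 6 15 13) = [0, 1, 8, 3, 12, 7, 15, 6, 4, 9, 2, 11, 10, 5, 14, 13]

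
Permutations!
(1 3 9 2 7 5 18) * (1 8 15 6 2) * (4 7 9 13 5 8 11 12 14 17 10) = (1 3 13 5 18 11 12 14 17 10 4 7 8 15 6 2 9) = [0, 3, 9, 13, 7, 18, 2, 8, 15, 1, 4, 12, 14, 5, 17, 6, 16, 10, 11]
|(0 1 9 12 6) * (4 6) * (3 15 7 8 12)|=10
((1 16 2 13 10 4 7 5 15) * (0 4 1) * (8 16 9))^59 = (0 15 5 7 4)(1 16 10 8 13 9 2)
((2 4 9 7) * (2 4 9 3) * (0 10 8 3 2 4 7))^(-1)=(0 9 2 4 3 8 10)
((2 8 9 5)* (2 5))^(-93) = (9)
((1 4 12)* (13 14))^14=((1 4 12)(13 14))^14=(14)(1 12 4)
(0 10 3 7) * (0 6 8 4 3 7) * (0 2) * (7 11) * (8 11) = (0 10 8 4 3 2)(6 11 7) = [10, 1, 0, 2, 3, 5, 11, 6, 4, 9, 8, 7]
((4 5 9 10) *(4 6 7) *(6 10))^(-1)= (10)(4 7 6 9 5)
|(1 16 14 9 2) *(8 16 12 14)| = |(1 12 14 9 2)(8 16)| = 10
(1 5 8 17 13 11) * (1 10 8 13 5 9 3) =(1 9 3)(5 13 11 10 8 17) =[0, 9, 2, 1, 4, 13, 6, 7, 17, 3, 8, 10, 12, 11, 14, 15, 16, 5]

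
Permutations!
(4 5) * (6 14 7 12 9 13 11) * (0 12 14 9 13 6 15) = (0 12 13 11 15)(4 5)(6 9)(7 14) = [12, 1, 2, 3, 5, 4, 9, 14, 8, 6, 10, 15, 13, 11, 7, 0]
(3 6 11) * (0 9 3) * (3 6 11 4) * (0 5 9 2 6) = (0 2 6 4 3 11 5 9) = [2, 1, 6, 11, 3, 9, 4, 7, 8, 0, 10, 5]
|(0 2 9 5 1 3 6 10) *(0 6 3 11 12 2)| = |(1 11 12 2 9 5)(6 10)| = 6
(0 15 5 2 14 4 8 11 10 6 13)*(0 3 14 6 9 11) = (0 15 5 2 6 13 3 14 4 8)(9 11 10) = [15, 1, 6, 14, 8, 2, 13, 7, 0, 11, 9, 10, 12, 3, 4, 5]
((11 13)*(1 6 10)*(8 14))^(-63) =(8 14)(11 13)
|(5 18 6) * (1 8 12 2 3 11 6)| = |(1 8 12 2 3 11 6 5 18)| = 9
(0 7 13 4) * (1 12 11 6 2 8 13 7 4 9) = (0 4)(1 12 11 6 2 8 13 9) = [4, 12, 8, 3, 0, 5, 2, 7, 13, 1, 10, 6, 11, 9]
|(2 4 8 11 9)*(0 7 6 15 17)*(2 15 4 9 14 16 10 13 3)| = |(0 7 6 4 8 11 14 16 10 13 3 2 9 15 17)| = 15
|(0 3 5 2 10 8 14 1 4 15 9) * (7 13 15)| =13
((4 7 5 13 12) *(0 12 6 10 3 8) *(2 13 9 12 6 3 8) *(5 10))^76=((0 6 5 9 12 4 7 10 8)(2 13 3))^76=(0 12 8 9 10 5 7 6 4)(2 13 3)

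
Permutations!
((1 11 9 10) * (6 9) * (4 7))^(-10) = ((1 11 6 9 10)(4 7))^(-10) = (11)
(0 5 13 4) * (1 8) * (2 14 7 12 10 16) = (0 5 13 4)(1 8)(2 14 7 12 10 16) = [5, 8, 14, 3, 0, 13, 6, 12, 1, 9, 16, 11, 10, 4, 7, 15, 2]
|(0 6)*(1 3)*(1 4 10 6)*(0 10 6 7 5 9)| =|(0 1 3 4 6 10 7 5 9)| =9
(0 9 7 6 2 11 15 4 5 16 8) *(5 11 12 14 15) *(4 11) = [9, 1, 12, 3, 4, 16, 2, 6, 0, 7, 10, 5, 14, 13, 15, 11, 8] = (0 9 7 6 2 12 14 15 11 5 16 8)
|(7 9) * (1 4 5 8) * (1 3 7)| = 7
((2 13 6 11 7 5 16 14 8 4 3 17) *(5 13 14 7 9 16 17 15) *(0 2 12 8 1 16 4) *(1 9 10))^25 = (0 9 15 12 2 4 5 8 14 3 17)(1 6 16 11 7 10 13)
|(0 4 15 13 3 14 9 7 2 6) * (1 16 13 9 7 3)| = |(0 4 15 9 3 14 7 2 6)(1 16 13)| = 9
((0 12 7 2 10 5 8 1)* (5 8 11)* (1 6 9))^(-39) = ((0 12 7 2 10 8 6 9 1)(5 11))^(-39) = (0 6 2)(1 8 7)(5 11)(9 10 12)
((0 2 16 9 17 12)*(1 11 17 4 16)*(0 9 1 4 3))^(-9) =((0 2 4 16 1 11 17 12 9 3))^(-9) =(0 2 4 16 1 11 17 12 9 3)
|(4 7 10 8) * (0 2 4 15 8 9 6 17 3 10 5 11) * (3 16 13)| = 42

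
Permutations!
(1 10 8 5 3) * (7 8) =[0, 10, 2, 1, 4, 3, 6, 8, 5, 9, 7] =(1 10 7 8 5 3)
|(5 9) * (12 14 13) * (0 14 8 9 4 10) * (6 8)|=|(0 14 13 12 6 8 9 5 4 10)|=10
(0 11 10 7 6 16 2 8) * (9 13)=(0 11 10 7 6 16 2 8)(9 13)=[11, 1, 8, 3, 4, 5, 16, 6, 0, 13, 7, 10, 12, 9, 14, 15, 2]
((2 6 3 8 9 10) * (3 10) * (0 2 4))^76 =((0 2 6 10 4)(3 8 9))^76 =(0 2 6 10 4)(3 8 9)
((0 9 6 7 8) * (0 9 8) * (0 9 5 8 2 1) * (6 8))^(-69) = ((0 2 1)(5 6 7 9 8))^(-69) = (5 6 7 9 8)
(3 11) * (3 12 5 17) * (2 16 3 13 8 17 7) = (2 16 3 11 12 5 7)(8 17 13) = [0, 1, 16, 11, 4, 7, 6, 2, 17, 9, 10, 12, 5, 8, 14, 15, 3, 13]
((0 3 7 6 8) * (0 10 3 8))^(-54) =(10)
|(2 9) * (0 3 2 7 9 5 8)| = |(0 3 2 5 8)(7 9)| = 10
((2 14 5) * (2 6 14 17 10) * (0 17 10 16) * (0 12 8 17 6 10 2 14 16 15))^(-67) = (0 12 15 16 17 6 8)(5 14 10)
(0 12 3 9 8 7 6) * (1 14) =(0 12 3 9 8 7 6)(1 14) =[12, 14, 2, 9, 4, 5, 0, 6, 7, 8, 10, 11, 3, 13, 1]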